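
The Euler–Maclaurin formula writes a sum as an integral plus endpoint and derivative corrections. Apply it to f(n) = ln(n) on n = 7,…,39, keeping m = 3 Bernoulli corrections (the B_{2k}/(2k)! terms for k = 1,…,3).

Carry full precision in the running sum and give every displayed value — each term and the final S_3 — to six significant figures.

S_3 ≈ 100.053

∫_7^39 ln(x) dx evaluates to 97.2575.
½[f(7) + f(39)] = ½[1.94591 + 3.66356] = 2.80474.
So far: 100.062.
Order-1 term: 1/12 · (0.0256410 − 0.142857) = -0.00976801.
Running total after k=1: 100.053.
Order-2 term: −1/720 · (3.37160e-05 − 0.00583090) = 8.05165e-06.
Running total after k=2: 100.053.
Order-3 term: 1/30240 · (2.66004e-07 − 0.00142798) = -4.72126e-08.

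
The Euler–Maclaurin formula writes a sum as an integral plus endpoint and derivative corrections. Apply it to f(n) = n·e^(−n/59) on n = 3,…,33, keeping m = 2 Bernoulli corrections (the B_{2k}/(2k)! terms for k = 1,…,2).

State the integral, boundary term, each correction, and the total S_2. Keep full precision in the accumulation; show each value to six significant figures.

S_2 ≈ 384.827

The integral term ∫_3^33 x·e^(−x/59) dx = 374.024.
Boundary: ½(f(3) + f(33)) = ½(2.85127 + 18.8627) = 10.8570.
Integral + boundary = 384.881.
Correction k=1: B_{2}/2! · (f^{(1)}(33) − f^{(1)}(3)) = 1/12 · (0.251890 − 0.902097) = -0.0541839.
After k=1: 384.827.
Correction k=2: B_{4}/4! · (f^{(3)}(33) − f^{(3)}(3)) = −1/720 · (0.000400771 − 0.000805212) = 5.61725e-07.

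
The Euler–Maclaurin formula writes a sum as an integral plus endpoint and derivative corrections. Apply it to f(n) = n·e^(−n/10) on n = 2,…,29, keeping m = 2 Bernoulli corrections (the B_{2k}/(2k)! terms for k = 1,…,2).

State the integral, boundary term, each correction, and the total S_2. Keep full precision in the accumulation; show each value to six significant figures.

Integral: ∫_2^29 x·e^(−x/10) dx = 76.7886.
Endpoint term: (f(2) + f(29))/2 = (1.63746 + 1.59567)/2 = 1.61657.
Integral + boundary = 78.4052.
Correction k=1: B_{2}/2! · (f^{(1)}(29) − f^{(1)}(2)) = 1/12 · (-0.104544 − 0.654985) = -0.0632941.
Running total after k=1: 78.3419.
Correction k=2: B_{4}/4! · (f^{(3)}(29) − f^{(3)}(2)) = −1/720 · (5.50232e-05 − 0.0229245) = 3.17631e-05.

S_2 ≈ 78.3419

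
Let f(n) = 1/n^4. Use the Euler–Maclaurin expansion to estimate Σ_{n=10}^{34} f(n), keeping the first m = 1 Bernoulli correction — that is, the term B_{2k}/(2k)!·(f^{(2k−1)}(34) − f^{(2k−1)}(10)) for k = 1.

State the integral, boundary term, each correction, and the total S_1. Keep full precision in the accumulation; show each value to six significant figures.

∫_10^34 1/x^4 dx evaluates to 0.000324852.
Boundary: ½(f(10) + f(34)) = ½(0.000100000 + 7.48315e-07) = 5.03742e-05.
Running total after boundary: 0.000375227.
Correction k=1: B_{2}/2! · (f^{(1)}(34) − f^{(1)}(10)) = 1/12 · (-8.80370e-08 − (-4.00000e-05)) = 3.32600e-06.

S_1 ≈ 0.000378553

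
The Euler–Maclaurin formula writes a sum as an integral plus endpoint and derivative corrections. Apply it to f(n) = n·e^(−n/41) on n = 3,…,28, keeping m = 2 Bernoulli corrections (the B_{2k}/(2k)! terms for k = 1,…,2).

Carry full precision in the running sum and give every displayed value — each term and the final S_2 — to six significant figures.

S_2 ≈ 256.090

The integral term ∫_3^28 x·e^(−x/41) dx = 247.683.
Endpoint term: (f(3) + f(28))/2 = (2.78833 + 14.1438)/2 = 8.46607.
Integral + boundary = 256.149.
Correction k=1: B_{2}/2! · (f^{(1)}(28) − f^{(1)}(3)) = 1/12 · (0.160165 − 0.861434) = -0.0584391.
Running total after k=1: 256.090.
Correction k=2: B_{4}/4! · (f^{(3)}(28) − f^{(3)}(3)) = −1/720 · (0.000696275 − 0.00161827) = 1.28055e-06.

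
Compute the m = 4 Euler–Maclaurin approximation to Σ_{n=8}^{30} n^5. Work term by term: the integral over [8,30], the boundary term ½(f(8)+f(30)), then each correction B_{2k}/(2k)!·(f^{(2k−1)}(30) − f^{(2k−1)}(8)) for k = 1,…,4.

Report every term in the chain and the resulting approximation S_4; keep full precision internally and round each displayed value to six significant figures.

∫_8^30 x^5 dx evaluates to 1.21456e+08.
Endpoint term: (f(8) + f(30))/2 = (32768.0 + 2.43000e+07)/2 = 1.21664e+07.
Running total after boundary: 1.33623e+08.
Order-1 term: 1/12 · (4.05000e+06 − 20480.0) = 335793.
After k=1: 1.33958e+08.
Order-2 term: −1/720 · (54000.0 − 3840.00) = -69.6667.
After k=2: 1.33958e+08.
Order-3 term: 1/30240 · (120.000 − 120.000) = 0.00000.
After k=3: 1.33958e+08.
Order-4 term: −1/1209600 · (0.00000 − 0.00000) = 0.00000.

S_4 ≈ 1.33958e+08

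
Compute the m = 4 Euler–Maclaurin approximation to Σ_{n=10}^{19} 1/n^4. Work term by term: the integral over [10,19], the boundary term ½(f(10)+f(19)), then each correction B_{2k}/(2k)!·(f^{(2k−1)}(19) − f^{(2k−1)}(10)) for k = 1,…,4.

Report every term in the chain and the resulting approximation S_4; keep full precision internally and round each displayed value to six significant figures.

S_4 ≈ 0.000341755

∫_10^19 1/x^4 dx evaluates to 0.000284735.
½[f(10) + f(19)] = ½[0.000100000 + 7.67336e-06] = 5.38367e-05.
Integral + boundary = 0.000338572.
k=1: B_{2}/(2)! × [f^{(1)}(19) − f^{(1)}(10)] = 1/12 × (-1.61544e-06 − (-4.00000e-05)) = 3.19871e-06.
After k=1: 0.000341771.
k=2: B_{4}/(4)! × [f^{(3)}(19) − f^{(3)}(10)] = −1/720 × (-1.34247e-07 − (-1.20000e-05)) = -1.64802e-08.
After k=2: 0.000341754.
k=3: B_{6}/(6)! × [f^{(5)}(19) − f^{(5)}(10)] = 1/30240 × (-2.08251e-08 − (-6.72000e-06)) = 2.21534e-10.
After k=3: 0.000341755.
k=4: B_{8}/(8)! × [f^{(7)}(19) − f^{(7)}(10)] = −1/1209600 × (-5.19185e-09 − (-6.04800e-06)) = -4.99571e-12.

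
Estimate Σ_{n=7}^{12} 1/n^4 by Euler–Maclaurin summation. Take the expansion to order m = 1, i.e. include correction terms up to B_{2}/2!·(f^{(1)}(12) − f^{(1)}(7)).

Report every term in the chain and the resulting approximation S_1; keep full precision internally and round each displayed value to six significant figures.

∫_7^12 1/x^4 dx evaluates to 0.000778916.
½[f(7) + f(12)] = ½[0.000416493 + 4.82253e-05] = 0.000232359.
So far: 0.00101128.
Order-1 term: 1/12 · (-1.60751e-05 − (-0.000237996)) = 1.84934e-05.

S_1 ≈ 0.00102977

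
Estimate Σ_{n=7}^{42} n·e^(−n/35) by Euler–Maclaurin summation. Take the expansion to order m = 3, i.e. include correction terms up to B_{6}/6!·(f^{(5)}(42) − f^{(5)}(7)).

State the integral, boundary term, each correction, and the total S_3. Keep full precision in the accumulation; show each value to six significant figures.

S_3 ≈ 400.947

The integral term ∫_7^42 x·e^(−x/35) dx = 391.816.
Boundary: ½(f(7) + f(42)) = ½(5.73112 + 12.6502) = 9.19064.
So far: 401.006.
Correction k=1: B_{2}/2! · (f^{(1)}(42) − f^{(1)}(7)) = 1/12 · (-0.0602388 − 0.654985) = -0.0596020.
Running total after k=1: 400.947.
Correction k=2: B_{4}/4! · (f^{(3)}(42) − f^{(3)}(7)) = −1/720 · (0.000442571 − 0.00187138) = 1.98446e-06.
Running total after k=2: 400.947.
Correction k=3: B_{6}/6! · (f^{(5)}(42) − f^{(5)}(7)) = 1/30240 · (7.62708e-07 − 2.61885e-06) = -6.13803e-11.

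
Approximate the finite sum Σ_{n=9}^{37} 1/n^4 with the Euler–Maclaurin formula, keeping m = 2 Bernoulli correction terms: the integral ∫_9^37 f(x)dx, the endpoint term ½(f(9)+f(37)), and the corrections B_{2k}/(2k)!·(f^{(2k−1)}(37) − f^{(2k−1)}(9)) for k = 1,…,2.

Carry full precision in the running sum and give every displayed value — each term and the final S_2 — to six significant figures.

The integral term ∫_9^37 1/x^4 dx = 0.000450667.
½[f(9) + f(37)] = ½[0.000152416 + 5.33572e-07] = 7.64747e-05.
Integral + boundary = 0.000527141.
k=1: B_{2}/(2)! × [f^{(1)}(37) − f^{(1)}(9)] = 1/12 × (-5.76835e-08 − (-6.77404e-05)) = 5.64022e-06.
Running total after k=1: 0.000532782.
k=2: B_{4}/(4)! × [f^{(3)}(37) − f^{(3)}(9)] = −1/720 × (-1.26406e-09 − (-2.50890e-05)) = -3.48441e-08.

S_2 ≈ 0.000532747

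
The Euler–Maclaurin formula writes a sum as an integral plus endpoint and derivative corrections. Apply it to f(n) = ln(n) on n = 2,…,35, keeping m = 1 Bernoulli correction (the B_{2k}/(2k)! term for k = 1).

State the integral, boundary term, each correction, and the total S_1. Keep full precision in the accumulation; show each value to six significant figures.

S_1 ≈ 92.1358

The integral term ∫_2^35 ln(x) dx = 90.0509.
Boundary: ½(f(2) + f(35)) = ½(0.693147 + 3.55535) = 2.12425.
Integral + boundary = 92.1751.
Correction k=1: B_{2}/2! · (f^{(1)}(35) − f^{(1)}(2)) = 1/12 · (0.0285714 − 0.500000) = -0.0392857.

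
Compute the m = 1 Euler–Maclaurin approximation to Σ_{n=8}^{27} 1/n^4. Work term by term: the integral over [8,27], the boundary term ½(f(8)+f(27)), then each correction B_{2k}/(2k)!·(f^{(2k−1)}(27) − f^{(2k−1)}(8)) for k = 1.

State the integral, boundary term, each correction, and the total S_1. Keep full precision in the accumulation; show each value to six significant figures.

S_1 ≈ 0.000767267

∫_8^27 1/x^4 dx evaluates to 0.000634107.
½[f(8) + f(27)] = ½[0.000244141 + 1.88168e-06] = 0.000123011.
Running total after boundary: 0.000757118.
k=1: B_{2}/(2)! × [f^{(1)}(27) − f^{(1)}(8)] = 1/12 × (-2.78767e-07 − (-0.000122070)) = 1.01493e-05.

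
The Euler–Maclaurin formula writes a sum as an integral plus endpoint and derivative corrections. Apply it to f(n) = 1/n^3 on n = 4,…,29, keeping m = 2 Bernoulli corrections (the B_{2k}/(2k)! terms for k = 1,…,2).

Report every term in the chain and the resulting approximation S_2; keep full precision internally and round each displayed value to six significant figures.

S_2 ≈ 0.0394443

Integral: ∫_4^29 1/x^3 dx = 0.0306555.
½[f(4) + f(29)] = ½[0.0156250 + 4.10021e-05] = 0.00783300.
Running total after boundary: 0.0384885.
k=1: B_{2}/(2)! × [f^{(1)}(29) − f^{(1)}(4)] = 1/12 × (-4.24160e-06 − (-0.0117188)) = 0.000976209.
Partial sum through k=1: 0.0394647.
k=2: B_{4}/(4)! × [f^{(3)}(29) − f^{(3)}(4)] = −1/720 × (-1.00870e-07 − (-0.0146484)) = -2.03449e-05.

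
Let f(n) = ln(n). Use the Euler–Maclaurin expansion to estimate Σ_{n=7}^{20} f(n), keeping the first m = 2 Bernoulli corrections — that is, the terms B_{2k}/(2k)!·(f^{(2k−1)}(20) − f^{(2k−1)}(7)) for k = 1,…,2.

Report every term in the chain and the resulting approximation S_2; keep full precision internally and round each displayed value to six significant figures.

S_2 ≈ 35.7564

Integral: ∫_7^20 ln(x) dx = 33.2933.
Boundary: ½(f(7) + f(20)) = ½(1.94591 + 2.99573) = 2.47082.
Running total after boundary: 35.7641.
Order-1 term: 1/12 · (0.0500000 − 0.142857) = -0.00773810.
Partial sum through k=1: 35.7564.
Order-2 term: −1/720 · (0.000250000 − 0.00583090) = 7.75126e-06.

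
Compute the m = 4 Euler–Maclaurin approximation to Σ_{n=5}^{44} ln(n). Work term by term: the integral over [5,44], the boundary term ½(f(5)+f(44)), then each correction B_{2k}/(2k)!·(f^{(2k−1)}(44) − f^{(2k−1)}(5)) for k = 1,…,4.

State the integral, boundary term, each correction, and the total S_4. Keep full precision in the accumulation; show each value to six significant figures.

∫_5^44 ln(x) dx evaluates to 119.457.
½[f(5) + f(44)] = ½[1.60944 + 3.78419] = 2.69681.
Running total after boundary: 122.154.
Correction k=1: B_{2}/2! · (f^{(1)}(44) − f^{(1)}(5)) = 1/12 · (0.0227273 − 0.200000) = -0.0147727.
After k=1: 122.139.
Correction k=2: B_{4}/4! · (f^{(3)}(44) − f^{(3)}(5)) = −1/720 · (2.34786e-05 − 0.0160000) = 2.21896e-05.
After k=2: 122.139.
Correction k=3: B_{6}/6! · (f^{(5)}(44) − f^{(5)}(5)) = 1/30240 · (1.45528e-07 − 0.00768000) = -2.53963e-07.
After k=3: 122.139.
Correction k=4: B_{8}/8! · (f^{(7)}(44) − f^{(7)}(5)) = −1/1209600 · (2.25509e-09 − 0.00921600) = 7.61905e-09.

S_4 ≈ 122.139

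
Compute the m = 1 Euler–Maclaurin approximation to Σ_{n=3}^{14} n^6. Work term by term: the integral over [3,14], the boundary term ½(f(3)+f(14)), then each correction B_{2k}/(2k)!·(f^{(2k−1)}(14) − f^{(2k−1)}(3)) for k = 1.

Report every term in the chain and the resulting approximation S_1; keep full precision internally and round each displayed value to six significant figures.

∫_3^14 x^6 dx evaluates to 1.50588e+07.
Endpoint term: (f(3) + f(14))/2 = (729.000 + 7.52954e+06)/2 = 3.76513e+06.
Integral + boundary = 1.88239e+07.
Correction k=1: B_{2}/2! · (f^{(1)}(14) − f^{(1)}(3)) = 1/12 · (3.22694e+06 − 1458.00) = 268790.

S_1 ≈ 1.90927e+07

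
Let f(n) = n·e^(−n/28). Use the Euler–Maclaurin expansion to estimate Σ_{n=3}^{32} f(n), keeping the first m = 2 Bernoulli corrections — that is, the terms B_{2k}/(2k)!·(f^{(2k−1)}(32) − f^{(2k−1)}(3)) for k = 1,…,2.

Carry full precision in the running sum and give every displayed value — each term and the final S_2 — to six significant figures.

The integral term ∫_3^32 x·e^(−x/28) dx = 244.046.
½[f(3) + f(32)] = ½[2.69519 + 10.2050] = 6.45010.
So far: 250.496.
Order-1 term: 1/12 · (-0.0455581 − 0.802140) = -0.0706415.
After k=1: 250.425.
Order-2 term: −1/720 · (0.000755427 − 0.00331497) = 3.55492e-06.

S_2 ≈ 250.425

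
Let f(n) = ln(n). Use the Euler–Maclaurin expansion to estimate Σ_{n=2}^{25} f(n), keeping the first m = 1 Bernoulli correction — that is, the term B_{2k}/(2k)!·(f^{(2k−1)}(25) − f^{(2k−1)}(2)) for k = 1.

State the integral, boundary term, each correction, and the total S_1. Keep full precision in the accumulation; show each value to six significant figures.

S_1 ≈ 58.0033

The integral term ∫_2^25 ln(x) dx = 56.0856.
Boundary: ½(f(2) + f(25)) = ½(0.693147 + 3.21888) = 1.95601.
So far: 58.0416.
Correction k=1: B_{2}/2! · (f^{(1)}(25) − f^{(1)}(2)) = 1/12 · (0.0400000 − 0.500000) = -0.0383333.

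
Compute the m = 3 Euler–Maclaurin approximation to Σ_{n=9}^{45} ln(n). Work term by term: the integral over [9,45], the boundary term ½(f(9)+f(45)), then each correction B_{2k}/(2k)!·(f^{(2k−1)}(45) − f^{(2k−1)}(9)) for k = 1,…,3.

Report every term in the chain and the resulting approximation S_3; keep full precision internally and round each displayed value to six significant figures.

Integral: ∫_9^45 ln(x) dx = 115.525.
Endpoint term: (f(9) + f(45))/2 = (2.19722 + 3.80666)/2 = 3.00194.
Integral + boundary = 118.527.
Correction k=1: B_{2}/2! · (f^{(1)}(45) − f^{(1)}(9)) = 1/12 · (0.0222222 − 0.111111) = -0.00740741.
Running total after k=1: 118.519.
Correction k=2: B_{4}/4! · (f^{(3)}(45) − f^{(3)}(9)) = −1/720 · (2.19479e-05 − 0.00274348) = 3.77991e-06.
Running total after k=2: 118.519.
Correction k=3: B_{6}/6! · (f^{(5)}(45) − f^{(5)}(9)) = 1/30240 · (1.30061e-07 − 0.000406442) = -1.34362e-08.

S_3 ≈ 118.519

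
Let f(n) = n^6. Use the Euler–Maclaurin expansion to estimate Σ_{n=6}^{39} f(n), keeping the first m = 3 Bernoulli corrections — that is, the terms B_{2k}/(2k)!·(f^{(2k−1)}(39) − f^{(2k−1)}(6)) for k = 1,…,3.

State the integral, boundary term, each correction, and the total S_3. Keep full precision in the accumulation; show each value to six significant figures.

S_3 ≈ 2.14089e+10

∫_6^39 x^6 dx evaluates to 1.96044e+10.
½[f(6) + f(39)] = ½[46656.0 + 3.51874e+09] = 1.75940e+09.
Running total after boundary: 2.13638e+10.
k=1: B_{2}/(2)! × [f^{(1)}(39) − f^{(1)}(6)] = 1/12 × (5.41345e+08 − 46656.0) = 4.51082e+07.
After k=1: 2.14089e+10.
k=2: B_{4}/(4)! × [f^{(3)}(39) − f^{(3)}(6)] = −1/720 × (7.11828e+06 − 25920.0) = -9850.50.
After k=2: 2.14089e+10.
k=3: B_{6}/(6)! × [f^{(5)}(39) − f^{(5)}(6)] = 1/30240 × (28080.0 − 4320.00) = 0.785714.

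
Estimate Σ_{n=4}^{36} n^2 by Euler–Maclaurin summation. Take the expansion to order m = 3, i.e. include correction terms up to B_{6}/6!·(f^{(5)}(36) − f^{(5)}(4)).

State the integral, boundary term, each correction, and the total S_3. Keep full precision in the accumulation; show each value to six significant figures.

S_3 ≈ 16192.0

The integral term ∫_4^36 x^2 dx = 15530.7.
Endpoint term: (f(4) + f(36))/2 = (16.0000 + 1296.00)/2 = 656.000.
Integral + boundary = 16186.7.
Order-1 term: 1/12 · (72.0000 − 8.00000) = 5.33333.
Running total after k=1: 16192.0.
Order-2 term: −1/720 · (0.00000 − 0.00000) = 0.00000.
Running total after k=2: 16192.0.
Order-3 term: 1/30240 · (0.00000 − 0.00000) = 0.00000.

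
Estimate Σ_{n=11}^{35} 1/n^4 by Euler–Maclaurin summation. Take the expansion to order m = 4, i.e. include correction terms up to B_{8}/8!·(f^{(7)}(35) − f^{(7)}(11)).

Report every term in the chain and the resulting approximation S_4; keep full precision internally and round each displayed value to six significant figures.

S_4 ≈ 0.000279203

∫_11^35 1/x^4 dx evaluates to 0.000242664.
Boundary: ½(f(11) + f(35)) = ½(6.83013e-05 + 6.66389e-07) = 3.44839e-05.
Running total after boundary: 0.000277148.
k=1: B_{2}/(2)! × [f^{(1)}(35) − f^{(1)}(11)] = 1/12 × (-7.61587e-08 − (-2.48369e-05)) = 2.06339e-06.
Running total after k=1: 0.000279211.
k=2: B_{4}/(4)! × [f^{(3)}(35) − f^{(3)}(11)] = −1/720 × (-1.86511e-09 − (-6.15790e-06)) = -8.55004e-09.
Running total after k=2: 0.000279202.
k=3: B_{6}/(6)! × [f^{(5)}(35) − f^{(5)}(11)] = 1/30240 × (-8.52623e-11 − (-2.84994e-06)) = 9.42411e-11.
Running total after k=3: 0.000279203.
k=4: B_{8}/(8)! × [f^{(7)}(35) − f^{(7)}(11)] = −1/1209600 × (-6.26417e-12 − (-2.11979e-06)) = -1.75246e-12.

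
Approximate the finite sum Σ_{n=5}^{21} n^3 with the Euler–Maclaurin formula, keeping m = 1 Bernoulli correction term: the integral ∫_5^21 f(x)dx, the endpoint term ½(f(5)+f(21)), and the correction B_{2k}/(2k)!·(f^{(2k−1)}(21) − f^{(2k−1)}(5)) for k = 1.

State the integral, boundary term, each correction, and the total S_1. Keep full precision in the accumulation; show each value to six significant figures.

S_1 ≈ 53261.0

∫_5^21 x^3 dx evaluates to 48464.0.
½[f(5) + f(21)] = ½[125.000 + 9261.00] = 4693.00.
So far: 53157.0.
k=1: B_{2}/(2)! × [f^{(1)}(21) − f^{(1)}(5)] = 1/12 × (1323.00 − 75.0000) = 104.000.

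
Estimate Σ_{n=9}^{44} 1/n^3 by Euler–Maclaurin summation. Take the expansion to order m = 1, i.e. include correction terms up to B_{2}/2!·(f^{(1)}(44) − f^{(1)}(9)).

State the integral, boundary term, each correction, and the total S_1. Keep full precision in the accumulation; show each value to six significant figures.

Integral: ∫_9^44 1/x^3 dx = 0.00591458.
½[f(9) + f(44)] = ½[0.00137174 + 1.17393e-05] = 0.000691741.
So far: 0.00660632.
Correction k=1: B_{2}/2! · (f^{(1)}(44) − f^{(1)}(9)) = 1/12 · (-8.00406e-07 − (-0.000457247)) = 3.80372e-05.

S_1 ≈ 0.00664435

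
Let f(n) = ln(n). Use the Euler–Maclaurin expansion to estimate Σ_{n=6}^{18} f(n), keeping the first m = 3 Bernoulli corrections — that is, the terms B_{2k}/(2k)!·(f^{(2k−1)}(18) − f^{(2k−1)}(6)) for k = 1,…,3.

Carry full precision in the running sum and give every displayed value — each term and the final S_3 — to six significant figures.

S_3 ≈ 31.6080

The integral term ∫_6^18 ln(x) dx = 29.2761.
Endpoint term: (f(6) + f(18))/2 = (1.79176 + 2.89037)/2 = 2.34107.
Running total after boundary: 31.6172.
k=1: B_{2}/(2)! × [f^{(1)}(18) − f^{(1)}(6)] = 1/12 × (0.0555556 − 0.166667) = -0.00925926.
Running total after k=1: 31.6079.
k=2: B_{4}/(4)! × [f^{(3)}(18) − f^{(3)}(6)] = −1/720 × (0.000342936 − 0.00925926) = 1.23838e-05.
Running total after k=2: 31.6080.
k=3: B_{6}/(6)! × [f^{(5)}(18) − f^{(5)}(6)] = 1/30240 × (1.27013e-05 − 0.00308642) = -1.01644e-07.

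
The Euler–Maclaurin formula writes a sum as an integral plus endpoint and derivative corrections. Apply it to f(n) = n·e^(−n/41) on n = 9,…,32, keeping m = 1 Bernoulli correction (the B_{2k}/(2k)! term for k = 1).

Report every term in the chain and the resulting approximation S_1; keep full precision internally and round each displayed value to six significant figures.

S_1 ≈ 285.526

The integral term ∫_9^32 x·e^(−x/41) dx = 274.626.
½[f(9) + f(32)] = ½[7.22619 + 14.6618] = 10.9440.
So far: 285.570.
Correction k=1: B_{2}/2! · (f^{(1)}(32) − f^{(1)}(9)) = 1/12 · (0.100577 − 0.626662) = -0.0438404.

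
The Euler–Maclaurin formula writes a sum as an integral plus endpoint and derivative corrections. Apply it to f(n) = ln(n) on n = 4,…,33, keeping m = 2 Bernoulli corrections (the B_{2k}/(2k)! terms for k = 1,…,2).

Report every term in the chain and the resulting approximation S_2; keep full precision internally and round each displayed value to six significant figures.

Integral: ∫_4^33 ln(x) dx = 80.8396.
½[f(4) + f(33)] = ½[1.38629 + 3.49651] = 2.44140.
Integral + boundary = 83.2810.
Order-1 term: 1/12 · (0.0303030 − 0.250000) = -0.0183081.
After k=1: 83.2627.
Order-2 term: −1/720 · (5.56529e-05 − 0.0312500) = 4.33255e-05.

S_2 ≈ 83.2627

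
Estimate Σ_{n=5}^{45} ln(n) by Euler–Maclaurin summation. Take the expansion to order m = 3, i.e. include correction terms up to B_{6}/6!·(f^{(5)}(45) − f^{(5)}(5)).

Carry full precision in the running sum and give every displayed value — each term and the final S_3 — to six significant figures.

The integral term ∫_5^45 ln(x) dx = 123.253.
Endpoint term: (f(5) + f(45))/2 = (1.60944 + 3.80666)/2 = 2.70805.
Running total after boundary: 125.961.
Order-1 term: 1/12 · (0.0222222 − 0.200000) = -0.0148148.
Partial sum through k=1: 125.946.
Order-2 term: −1/720 · (2.19479e-05 − 0.0160000) = 2.21917e-05.
Partial sum through k=2: 125.946.
Order-3 term: 1/30240 · (1.30061e-07 − 0.00768000) = -2.53964e-07.

S_3 ≈ 125.946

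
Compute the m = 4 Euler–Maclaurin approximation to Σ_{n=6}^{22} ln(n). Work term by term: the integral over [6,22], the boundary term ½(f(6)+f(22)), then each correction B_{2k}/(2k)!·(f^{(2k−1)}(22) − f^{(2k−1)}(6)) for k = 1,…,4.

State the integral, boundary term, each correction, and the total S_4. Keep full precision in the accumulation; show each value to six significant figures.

∫_6^22 ln(x) dx evaluates to 41.2524.
Endpoint term: (f(6) + f(22))/2 = (1.79176 + 3.09104)/2 = 2.44140.
Integral + boundary = 43.6938.
k=1: B_{2}/(2)! × [f^{(1)}(22) − f^{(1)}(6)] = 1/12 × (0.0454545 − 0.166667) = -0.0101010.
Partial sum through k=1: 43.6837.
k=2: B_{4}/(4)! × [f^{(3)}(22) − f^{(3)}(6)] = −1/720 × (0.000187829 − 0.00925926) = 1.25992e-05.
Partial sum through k=2: 43.6837.
k=3: B_{6}/(6)! × [f^{(5)}(22) − f^{(5)}(6)] = 1/30240 × (4.65691e-06 − 0.00308642) = -1.01910e-07.
Partial sum through k=3: 43.6837.
k=4: B_{8}/(8)! × [f^{(7)}(22) − f^{(7)}(6)] = −1/1209600 × (2.88651e-07 − 0.00257202) = 2.12610e-09.

S_4 ≈ 43.6837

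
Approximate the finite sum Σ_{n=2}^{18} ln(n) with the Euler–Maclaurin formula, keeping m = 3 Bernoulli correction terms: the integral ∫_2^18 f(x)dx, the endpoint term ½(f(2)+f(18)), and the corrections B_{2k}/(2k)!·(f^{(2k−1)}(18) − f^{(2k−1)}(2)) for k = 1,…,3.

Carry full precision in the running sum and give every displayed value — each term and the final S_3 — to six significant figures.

The integral term ∫_2^18 ln(x) dx = 34.6404.
½[f(2) + f(18)] = ½[0.693147 + 2.89037] = 1.79176.
Integral + boundary = 36.4322.
k=1: B_{2}/(2)! × [f^{(1)}(18) − f^{(1)}(2)] = 1/12 × (0.0555556 − 0.500000) = -0.0370370.
Running total after k=1: 36.3951.
k=2: B_{4}/(4)! × [f^{(3)}(18) − f^{(3)}(2)] = −1/720 × (0.000342936 − 0.250000) = 0.000346746.
Running total after k=2: 36.3955.
k=3: B_{6}/(6)! × [f^{(5)}(18) − f^{(5)}(2)] = 1/30240 × (1.27013e-05 − 0.750000) = -2.48012e-05.

S_3 ≈ 36.3954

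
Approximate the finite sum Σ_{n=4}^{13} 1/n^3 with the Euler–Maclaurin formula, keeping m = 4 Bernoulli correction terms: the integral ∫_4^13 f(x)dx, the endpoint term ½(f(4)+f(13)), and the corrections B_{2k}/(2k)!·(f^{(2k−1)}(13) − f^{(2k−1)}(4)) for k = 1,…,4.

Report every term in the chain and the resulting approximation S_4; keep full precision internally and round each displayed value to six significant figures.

∫_4^13 1/x^3 dx evaluates to 0.0282914.
½[f(4) + f(13)] = ½[0.0156250 + 0.000455166] = 0.00804008.
Running total after boundary: 0.0363315.
k=1: B_{2}/(2)! × [f^{(1)}(13) − f^{(1)}(4)] = 1/12 × (-0.000105038 − (-0.0117188)) = 0.000967809.
Running total after k=1: 0.0372993.
k=2: B_{4}/(4)! × [f^{(3)}(13) − f^{(3)}(4)] = −1/720 × (-1.24306e-05 − (-0.0146484)) = -2.03278e-05.
Running total after k=2: 0.0372790.
k=3: B_{6}/(6)! × [f^{(5)}(13) − f^{(5)}(4)] = 1/30240 × (-3.08925e-06 − (-0.0384521)) = 1.27146e-06.
Running total after k=3: 0.0372803.
k=4: B_{8}/(8)! × [f^{(7)}(13) − f^{(7)}(4)] = −1/1209600 × (-1.31613e-06 − (-0.173035)) = -1.43050e-07.

S_4 ≈ 0.0372801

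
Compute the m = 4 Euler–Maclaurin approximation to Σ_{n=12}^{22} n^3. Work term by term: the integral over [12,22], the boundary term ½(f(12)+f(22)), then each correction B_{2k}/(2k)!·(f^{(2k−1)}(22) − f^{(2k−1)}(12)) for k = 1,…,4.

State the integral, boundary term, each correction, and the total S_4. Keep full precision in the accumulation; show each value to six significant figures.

∫_12^22 x^3 dx evaluates to 53380.0.
½[f(12) + f(22)] = ½[1728.00 + 10648.0] = 6188.00.
Integral + boundary = 59568.0.
Order-1 term: 1/12 · (1452.00 − 432.000) = 85.0000.
Running total after k=1: 59653.0.
Order-2 term: −1/720 · (6.00000 − 6.00000) = 0.00000.
Running total after k=2: 59653.0.
Order-3 term: 1/30240 · (0.00000 − 0.00000) = 0.00000.
Running total after k=3: 59653.0.
Order-4 term: −1/1209600 · (0.00000 − 0.00000) = 0.00000.

S_4 ≈ 59653.0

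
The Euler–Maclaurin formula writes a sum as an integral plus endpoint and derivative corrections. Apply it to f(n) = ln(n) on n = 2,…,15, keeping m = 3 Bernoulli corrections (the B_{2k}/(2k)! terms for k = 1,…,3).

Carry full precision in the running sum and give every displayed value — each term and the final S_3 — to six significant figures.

The integral term ∫_2^15 ln(x) dx = 26.2345.
½[f(2) + f(15)] = ½[0.693147 + 2.70805] = 1.70060.
Running total after boundary: 27.9351.
k=1: B_{2}/(2)! × [f^{(1)}(15) − f^{(1)}(2)] = 1/12 × (0.0666667 − 0.500000) = -0.0361111.
After k=1: 27.8989.
k=2: B_{4}/(4)! × [f^{(3)}(15) − f^{(3)}(2)] = −1/720 × (0.000592593 − 0.250000) = 0.000346399.
After k=2: 27.8993.
k=3: B_{6}/(6)! × [f^{(5)}(15) − f^{(5)}(2)] = 1/30240 × (3.16049e-05 − 0.750000) = -2.48005e-05.

S_3 ≈ 27.8993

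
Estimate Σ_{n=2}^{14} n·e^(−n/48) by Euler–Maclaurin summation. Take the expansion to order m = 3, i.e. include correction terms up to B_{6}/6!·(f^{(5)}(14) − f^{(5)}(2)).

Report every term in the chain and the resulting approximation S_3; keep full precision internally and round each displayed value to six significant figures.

Integral: ∫_2^14 x·e^(−x/48) dx = 78.9306.
Boundary: ½(f(2) + f(14)) = ½(1.91838 + 10.4582) = 6.18831.
Integral + boundary = 85.1189.
Order-1 term: 1/12 · (0.529137 − 0.919223) = -0.0325072.
After k=1: 85.0864.
Order-2 term: −1/720 · (0.000878113 − 0.00123160) = 4.90952e-07.
After k=2: 85.0864.
Order-3 term: 1/30240 · (6.62572e-07 − 8.95932e-07) = -7.71694e-12.

S_3 ≈ 85.0864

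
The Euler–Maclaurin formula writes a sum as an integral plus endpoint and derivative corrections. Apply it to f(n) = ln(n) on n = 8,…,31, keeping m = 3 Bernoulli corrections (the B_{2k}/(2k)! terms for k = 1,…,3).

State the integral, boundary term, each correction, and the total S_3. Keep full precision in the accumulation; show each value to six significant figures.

The integral term ∫_8^31 ln(x) dx = 66.8181.
½[f(8) + f(31)] = ½[2.07944 + 3.43399] = 2.75671.
So far: 69.5748.
Order-1 term: 1/12 · (0.0322581 − 0.125000) = -0.00772849.
Partial sum through k=1: 69.5671.
Order-2 term: −1/720 · (6.71344e-05 − 0.00390625) = 5.33211e-06.
Partial sum through k=2: 69.5671.
Order-3 term: 1/30240 · (8.38306e-07 − 0.000732422) = -2.41926e-08.

S_3 ≈ 69.5671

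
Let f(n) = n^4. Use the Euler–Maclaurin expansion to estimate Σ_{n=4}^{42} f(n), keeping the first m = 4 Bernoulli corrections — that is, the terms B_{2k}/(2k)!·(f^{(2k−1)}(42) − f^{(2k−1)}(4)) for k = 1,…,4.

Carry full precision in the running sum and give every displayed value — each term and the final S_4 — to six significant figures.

The integral term ∫_4^42 x^4 dx = 2.61380e+07.
Endpoint term: (f(4) + f(42))/2 = (256.000 + 3.11170e+06)/2 = 1.55598e+06.
Running total after boundary: 2.76940e+07.
k=1: B_{2}/(2)! × [f^{(1)}(42) − f^{(1)}(4)] = 1/12 × (296352 − 256.000) = 24674.7.
After k=1: 2.77187e+07.
k=2: B_{4}/(4)! × [f^{(3)}(42) − f^{(3)}(4)] = −1/720 × (1008.00 − 96.0000) = -1.26667.
After k=2: 2.77187e+07.
k=3: B_{6}/(6)! × [f^{(5)}(42) − f^{(5)}(4)] = 1/30240 × (0.00000 − 0.00000) = 0.00000.
After k=3: 2.77187e+07.
k=4: B_{8}/(8)! × [f^{(7)}(42) − f^{(7)}(4)] = −1/1209600 × (0.00000 − 0.00000) = 0.00000.

S_4 ≈ 2.77187e+07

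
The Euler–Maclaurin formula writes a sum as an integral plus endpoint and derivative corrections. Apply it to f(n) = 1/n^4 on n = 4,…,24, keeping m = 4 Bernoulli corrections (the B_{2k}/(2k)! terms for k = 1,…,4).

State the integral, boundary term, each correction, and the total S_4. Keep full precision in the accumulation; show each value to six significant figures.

S_4 ≈ 0.00745489

Integral: ∫_4^24 1/x^4 dx = 0.00518422.
Endpoint term: (f(4) + f(24))/2 = (0.00390625 + 3.01408e-06)/2 = 0.00195463.
Running total after boundary: 0.00713885.
Correction k=1: B_{2}/2! · (f^{(1)}(24) − f^{(1)}(4)) = 1/12 · (-5.02347e-07 − (-0.00390625)) = 0.000325479.
After k=1: 0.00746433.
Correction k=2: B_{4}/4! · (f^{(3)}(24) − f^{(3)}(4)) = −1/720 · (-2.61639e-08 − (-0.00732422)) = -1.01725e-05.
After k=2: 0.00745416.
Correction k=3: B_{6}/6! · (f^{(5)}(24) − f^{(5)}(4)) = 1/30240 · (-2.54371e-09 − (-0.0256348)) = 8.47710e-07.
After k=3: 0.00745501.
Correction k=4: B_{8}/8! · (f^{(7)}(24) − f^{(7)}(4)) = −1/1209600 · (-3.97455e-10 − (-0.144196)) = -1.19209e-07.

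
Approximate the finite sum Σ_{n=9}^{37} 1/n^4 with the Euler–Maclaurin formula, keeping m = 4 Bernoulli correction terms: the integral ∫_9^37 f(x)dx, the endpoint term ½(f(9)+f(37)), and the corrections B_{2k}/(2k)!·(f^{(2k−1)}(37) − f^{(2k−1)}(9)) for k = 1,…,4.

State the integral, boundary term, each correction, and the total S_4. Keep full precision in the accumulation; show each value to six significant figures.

The integral term ∫_9^37 1/x^4 dx = 0.000450667.
½[f(9) + f(37)] = ½[0.000152416 + 5.33572e-07] = 7.64747e-05.
Integral + boundary = 0.000527141.
k=1: B_{2}/(2)! × [f^{(1)}(37) − f^{(1)}(9)] = 1/12 × (-5.76835e-08 − (-6.77404e-05)) = 5.64022e-06.
Running total after k=1: 0.000532782.
k=2: B_{4}/(4)! × [f^{(3)}(37) − f^{(3)}(9)] = −1/720 × (-1.26406e-09 − (-2.50890e-05)) = -3.48441e-08.
Running total after k=2: 0.000532747.
k=3: B_{6}/(6)! × [f^{(5)}(37) − f^{(5)}(9)] = 1/30240 × (-5.17075e-11 − (-1.73455e-05)) = 5.73593e-10.
Running total after k=3: 0.000532747.
k=4: B_{8}/(8)! × [f^{(7)}(37) − f^{(7)}(9)] = −1/1209600 × (-3.39933e-12 − (-1.92728e-05)) = -1.59332e-11.

S_4 ≈ 0.000532747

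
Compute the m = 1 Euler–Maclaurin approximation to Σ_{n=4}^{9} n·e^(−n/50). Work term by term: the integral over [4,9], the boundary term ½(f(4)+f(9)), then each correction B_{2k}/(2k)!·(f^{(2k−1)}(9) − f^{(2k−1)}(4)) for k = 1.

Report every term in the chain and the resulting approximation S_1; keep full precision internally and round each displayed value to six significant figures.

∫_4^9 x·e^(−x/50) dx evaluates to 28.3670.
Endpoint term: (f(4) + f(9))/2 = (3.69247 + 7.51743)/2 = 5.60495.
Integral + boundary = 33.9720.
k=1: B_{2}/(2)! × [f^{(1)}(9) − f^{(1)}(4)] = 1/12 × (0.684922 − 0.849267) = -0.0136955.

S_1 ≈ 33.9583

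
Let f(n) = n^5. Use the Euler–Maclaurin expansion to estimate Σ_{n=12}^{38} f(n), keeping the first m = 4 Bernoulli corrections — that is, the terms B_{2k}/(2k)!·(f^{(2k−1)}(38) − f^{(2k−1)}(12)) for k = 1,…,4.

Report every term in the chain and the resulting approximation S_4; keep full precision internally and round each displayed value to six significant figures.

∫_12^38 x^5 dx evaluates to 5.01325e+08.
Boundary: ½(f(12) + f(38)) = ½(248832 + 7.92352e+07) = 3.97420e+07.
So far: 5.41067e+08.
Correction k=1: B_{2}/2! · (f^{(1)}(38) − f^{(1)}(12)) = 1/12 · (1.04257e+07 − 103680) = 860167.
After k=1: 5.41927e+08.
Correction k=2: B_{4}/4! · (f^{(3)}(38) − f^{(3)}(12)) = −1/720 · (86640.0 − 8640.00) = -108.333.
After k=2: 5.41927e+08.
Correction k=3: B_{6}/6! · (f^{(5)}(38) − f^{(5)}(12)) = 1/30240 · (120.000 − 120.000) = 0.00000.
After k=3: 5.41927e+08.
Correction k=4: B_{8}/8! · (f^{(7)}(38) − f^{(7)}(12)) = −1/1209600 · (0.00000 − 0.00000) = 0.00000.

S_4 ≈ 5.41927e+08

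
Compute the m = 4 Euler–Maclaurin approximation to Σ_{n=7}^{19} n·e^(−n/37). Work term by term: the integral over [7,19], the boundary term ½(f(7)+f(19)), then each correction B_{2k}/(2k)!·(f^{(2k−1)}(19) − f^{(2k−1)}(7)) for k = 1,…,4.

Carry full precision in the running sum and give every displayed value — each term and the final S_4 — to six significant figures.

Integral: ∫_7^19 x·e^(−x/37) dx = 107.519.
½[f(7) + f(19)] = ½[5.79341 + 11.3694] = 8.58140.
So far: 116.100.
Correction k=1: B_{2}/2! · (f^{(1)}(19) − f^{(1)}(7)) = 1/12 · (0.291108 − 0.671051) = -0.0316619.
After k=1: 116.068.
Correction k=2: B_{4}/4! · (f^{(3)}(19) − f^{(3)}(7)) = −1/720 · (0.00108684 − 0.00169928) = 8.50605e-07.
After k=2: 116.068.
Correction k=3: B_{6}/6! · (f^{(5)}(19) − f^{(5)}(7)) = 1/30240 · (1.43246e-06 − 2.12446e-06) = -2.28833e-11.
After k=3: 116.068.
Correction k=4: B_{8}/8! · (f^{(7)}(19) − f^{(7)}(7)) = −1/1209600 · (1.51281e-09 − 2.19697e-09) = 5.65614e-16.

S_4 ≈ 116.068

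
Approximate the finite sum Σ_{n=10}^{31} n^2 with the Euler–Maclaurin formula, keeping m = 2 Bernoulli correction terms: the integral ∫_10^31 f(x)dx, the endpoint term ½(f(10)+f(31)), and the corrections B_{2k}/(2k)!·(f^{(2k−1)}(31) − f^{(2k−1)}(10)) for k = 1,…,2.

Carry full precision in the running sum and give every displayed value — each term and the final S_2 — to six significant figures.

Integral: ∫_10^31 x^2 dx = 9597.00.
½[f(10) + f(31)] = ½[100.000 + 961.000] = 530.500.
So far: 10127.5.
k=1: B_{2}/(2)! × [f^{(1)}(31) − f^{(1)}(10)] = 1/12 × (62.0000 − 20.0000) = 3.50000.
Running total after k=1: 10131.0.
k=2: B_{4}/(4)! × [f^{(3)}(31) − f^{(3)}(10)] = −1/720 × (0.00000 − 0.00000) = 0.00000.

S_2 ≈ 10131.0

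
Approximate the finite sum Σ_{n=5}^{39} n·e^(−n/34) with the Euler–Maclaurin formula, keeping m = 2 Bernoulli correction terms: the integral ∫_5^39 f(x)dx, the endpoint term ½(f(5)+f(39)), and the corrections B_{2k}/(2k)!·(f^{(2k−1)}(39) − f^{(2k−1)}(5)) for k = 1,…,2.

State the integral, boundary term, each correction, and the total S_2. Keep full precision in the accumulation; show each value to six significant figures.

The integral term ∫_5^39 x·e^(−x/34) dx = 356.453.
Boundary: ½(f(5) + f(39)) = ½(4.31622 + 12.3852) = 8.35071.
So far: 364.804.
Order-1 term: 1/12 · (-0.0467014 − 0.736296) = -0.0652498.
After k=1: 364.739.
Order-2 term: −1/720 · (0.000509029 − 0.00213043) = 2.25195e-06.

S_2 ≈ 364.739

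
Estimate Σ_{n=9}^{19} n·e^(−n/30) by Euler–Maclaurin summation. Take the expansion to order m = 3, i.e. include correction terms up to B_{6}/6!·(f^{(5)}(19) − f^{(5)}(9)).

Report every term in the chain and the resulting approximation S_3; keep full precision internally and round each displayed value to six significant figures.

S_3 ≈ 94.8022

∫_9^19 x·e^(−x/30) dx evaluates to 86.4527.
½[f(9) + f(19)] = ½[6.66736 + 10.0856] = 8.37647.
Integral + boundary = 94.8292.
k=1: B_{2}/(2)! × [f^{(1)}(19) − f^{(1)}(9)] = 1/12 × (0.194634 − 0.518573) = -0.0269949.
Running total after k=1: 94.8022.
k=2: B_{4}/(4)! × [f^{(3)}(19) − f^{(3)}(9)] = −1/720 × (0.00139586 − 0.00222245) = 1.14805e-06.
Running total after k=2: 94.8022.
k=3: B_{6}/(6)! × [f^{(5)}(19) − f^{(5)}(9)] = 1/30240 × (2.86162e-06 − 4.29857e-06) = -4.75184e-11.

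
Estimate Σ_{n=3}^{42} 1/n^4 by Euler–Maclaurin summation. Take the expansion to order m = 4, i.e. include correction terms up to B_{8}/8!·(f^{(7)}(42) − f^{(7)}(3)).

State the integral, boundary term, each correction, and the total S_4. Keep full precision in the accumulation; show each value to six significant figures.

Integral: ∫_3^42 1/x^4 dx = 0.0123412.
½[f(3) + f(42)] = ½[0.0123457 + 3.21368e-07] = 0.00617300.
So far: 0.0185142.
k=1: B_{2}/(2)! × [f^{(1)}(42) − f^{(1)}(3)] = 1/12 × (-3.06065e-08 − (-0.0164609)) = 0.00137174.
Partial sum through k=1: 0.0198859.
k=2: B_{4}/(4)! × [f^{(3)}(42) − f^{(3)}(3)] = −1/720 × (-5.20519e-10 − (-0.0548697)) = -7.62079e-05.
Partial sum through k=2: 0.0198097.
k=3: B_{6}/(6)! × [f^{(5)}(42) − f^{(5)}(3)] = 1/30240 × (-1.65244e-11 − (-0.341411)) = 1.12901e-05.
Partial sum through k=3: 0.0198210.
k=4: B_{8}/(8)! × [f^{(7)}(42) − f^{(7)}(3)] = −1/1209600 × (-8.43082e-13 − (-3.41411)) = -2.82251e-06.

S_4 ≈ 0.0198182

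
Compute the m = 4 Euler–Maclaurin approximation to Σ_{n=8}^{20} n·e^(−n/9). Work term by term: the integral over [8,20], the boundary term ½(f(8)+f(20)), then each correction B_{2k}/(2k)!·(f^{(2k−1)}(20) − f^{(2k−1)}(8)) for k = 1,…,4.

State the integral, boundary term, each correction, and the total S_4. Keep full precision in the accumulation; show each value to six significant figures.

The integral term ∫_8^20 x·e^(−x/9) dx = 34.6161.
Endpoint term: (f(8) + f(20))/2 = (3.28890 + 2.16736)/2 = 2.72813.
Integral + boundary = 37.3443.
Correction k=1: B_{2}/2! · (f^{(1)}(20) − f^{(1)}(8)) = 1/12 · (-0.132450 − 0.0456791) = -0.0148441.
Partial sum through k=1: 37.3294.
Correction k=2: B_{4}/4! · (f^{(3)}(20) − f^{(3)}(8)) = −1/720 · (0.00104057 − 0.0107149) = 1.34365e-05.
Partial sum through k=2: 37.3294.
Correction k=3: B_{6}/6! · (f^{(5)}(20) − f^{(5)}(8)) = 1/30240 · (4.58805e-05 − 0.000257602) = -7.00138e-09.
Partial sum through k=3: 37.3294.
Correction k=4: B_{8}/8! · (f^{(7)}(20) − f^{(7)}(8)) = −1/1209600 · (9.74254e-07 − 4.72744e-06) = 3.10283e-12.

S_4 ≈ 37.3294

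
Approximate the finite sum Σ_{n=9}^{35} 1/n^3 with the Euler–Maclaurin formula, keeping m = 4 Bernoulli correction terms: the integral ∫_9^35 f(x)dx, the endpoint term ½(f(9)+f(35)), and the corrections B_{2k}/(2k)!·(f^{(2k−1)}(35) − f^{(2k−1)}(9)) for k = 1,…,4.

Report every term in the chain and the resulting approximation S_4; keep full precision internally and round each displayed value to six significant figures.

Integral: ∫_9^35 1/x^3 dx = 0.00576468.
½[f(9) + f(35)] = ½[0.00137174 + 2.33236e-05] = 0.000697533.
Integral + boundary = 0.00646221.
k=1: B_{2}/(2)! × [f^{(1)}(35) − f^{(1)}(9)] = 1/12 × (-1.99917e-06 − (-0.000457247)) = 3.79374e-05.
After k=1: 0.00650015.
k=2: B_{4}/(4)! × [f^{(3)}(35) − f^{(3)}(9)] = −1/720 × (-3.26395e-08 − (-0.000112901)) = -1.56761e-07.
After k=2: 0.00649999.
k=3: B_{6}/(6)! × [f^{(5)}(35) − f^{(5)}(9)] = 1/30240 × (-1.11907e-09 − (-5.85410e-05)) = 1.93584e-09.
After k=3: 0.00649999.
k=4: B_{8}/(8)! × [f^{(7)}(35) − f^{(7)}(9)] = −1/1209600 × (-6.57737e-11 − (-5.20365e-05)) = -4.30195e-11.

S_4 ≈ 0.00649999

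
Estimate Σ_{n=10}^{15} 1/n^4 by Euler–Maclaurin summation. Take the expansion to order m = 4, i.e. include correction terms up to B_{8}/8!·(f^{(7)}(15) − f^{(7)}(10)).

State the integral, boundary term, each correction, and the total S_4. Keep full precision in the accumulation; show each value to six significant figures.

∫_10^15 1/x^4 dx evaluates to 0.000234568.
Endpoint term: (f(10) + f(15))/2 = (0.000100000 + 1.97531e-05)/2 = 5.98765e-05.
Integral + boundary = 0.000294444.
Correction k=1: B_{2}/2! · (f^{(1)}(15) − f^{(1)}(10)) = 1/12 · (-5.26749e-06 − (-4.00000e-05)) = 2.89438e-06.
Partial sum through k=1: 0.000297339.
Correction k=2: B_{4}/4! · (f^{(3)}(15) − f^{(3)}(10)) = −1/720 · (-7.02332e-07 − (-1.20000e-05)) = -1.56912e-08.
Partial sum through k=2: 0.000297323.
Correction k=3: B_{6}/6! · (f^{(5)}(15) − f^{(5)}(10)) = 1/30240 · (-1.74803e-07 − (-6.72000e-06)) = 2.16442e-10.
Partial sum through k=3: 0.000297323.
Correction k=4: B_{8}/8! · (f^{(7)}(15) − f^{(7)}(10)) = −1/1209600 · (-6.99210e-08 − (-6.04800e-06)) = -4.94219e-12.

S_4 ≈ 0.000297323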